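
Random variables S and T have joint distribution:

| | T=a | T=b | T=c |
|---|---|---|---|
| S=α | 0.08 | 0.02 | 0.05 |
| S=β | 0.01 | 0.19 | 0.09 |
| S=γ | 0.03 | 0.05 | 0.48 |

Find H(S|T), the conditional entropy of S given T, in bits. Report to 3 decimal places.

1.031 bits

Marginals: p(S) = (0.1500, 0.2900, 0.5600), p(T) = (0.1200, 0.2600, 0.6200).
H(S|T) = Σ p(T) · H(S|T=·).
  T=a: p=0.1200, H(S|T=a) = 1.1887
  T=b: p=0.2600, H(S|T=b) = 1.0727
  T=c: p=0.6200, H(S|T=c) = 0.9830
Weighted sum = 1.031 bits.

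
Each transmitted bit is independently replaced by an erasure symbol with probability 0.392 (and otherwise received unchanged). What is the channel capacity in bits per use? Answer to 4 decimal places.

0.6080 bits

Binary erasure channel: capacity C = 1 − ε.
C = 1 − 0.392 = 0.6080 bits per channel use.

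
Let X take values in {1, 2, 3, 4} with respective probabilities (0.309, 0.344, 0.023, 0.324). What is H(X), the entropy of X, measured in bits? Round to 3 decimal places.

H(X) = −Σ p·log₂ p.
  −(0.309)·log₂(0.309) = 0.5235
  −(0.344)·log₂(0.344) = 0.5296
  −(0.023)·log₂(0.023) = 0.1252
  −(0.324)·log₂(0.324) = 0.5268
Sum: 0.5235 + 0.5296 + 0.1252 + 0.5268 = 1.705 bits.

1.705 bits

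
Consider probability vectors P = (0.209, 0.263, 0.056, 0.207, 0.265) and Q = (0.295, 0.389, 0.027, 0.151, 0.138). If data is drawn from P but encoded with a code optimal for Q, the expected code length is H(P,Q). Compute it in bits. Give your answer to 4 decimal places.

H(P,Q) = −Σ p·log₂ q.
  −0.209·log₂(0.295) = 0.36809
  −0.263·log₂(0.389) = 0.35825
  −0.056·log₂(0.027) = 0.29181
  −0.207·log₂(0.151) = 0.56457
  −0.265·log₂(0.138) = 0.75717
H(P,Q) = 2.3399 bits.

2.3399 bits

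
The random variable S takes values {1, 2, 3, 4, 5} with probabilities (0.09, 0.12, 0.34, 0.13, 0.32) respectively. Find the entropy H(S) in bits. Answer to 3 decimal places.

2.118 bits

H(S) = −Σ p·log₂ p.
  −(0.09)·log₂(0.09) = 0.3127
  −(0.12)·log₂(0.12) = 0.3671
  −(0.34)·log₂(0.34) = 0.5292
  −(0.13)·log₂(0.13) = 0.3826
  −(0.32)·log₂(0.32) = 0.5260
Sum: 0.3127 + 0.3671 + 0.5292 + 0.3826 + 0.5260 = 2.118 bits.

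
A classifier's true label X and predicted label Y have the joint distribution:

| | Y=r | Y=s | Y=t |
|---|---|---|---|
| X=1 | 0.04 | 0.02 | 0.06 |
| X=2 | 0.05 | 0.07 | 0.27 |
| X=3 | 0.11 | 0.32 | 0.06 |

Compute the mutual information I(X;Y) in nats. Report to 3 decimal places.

0.184 nats

Marginals: p(X) = (0.1200, 0.3900, 0.4900), p(Y) = (0.2000, 0.4100, 0.3900).
I(X;Y) = H(X) + H(Y) − H(X,Y).
H(X) = 0.9712, H(Y) = 1.0547, H(X,Y) = 1.8415.
I(X;Y) = 0.9712 + 1.0547 − 1.8415 = 0.184 nats.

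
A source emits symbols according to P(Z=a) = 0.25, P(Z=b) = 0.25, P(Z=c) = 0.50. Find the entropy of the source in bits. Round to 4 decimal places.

H(Z) = −Σ p·log₂ p.
  −(0.25)·log₂(0.25) = 0.50000
  −(0.25)·log₂(0.25) = 0.50000
  −(0.50)·log₂(0.50) = 0.50000
Sum: 0.50000 + 0.50000 + 0.50000 = 1.5000 bits.

1.5000 bits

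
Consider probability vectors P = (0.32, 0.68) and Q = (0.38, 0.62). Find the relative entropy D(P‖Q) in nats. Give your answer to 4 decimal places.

D(P‖Q) = Σ p·ln(p/q).
  0.32·ln(0.32/0.38) = -0.05499
  0.68·ln(0.68/0.62) = 0.06281
D(P‖Q) = 0.0078 nats.

0.0078 nats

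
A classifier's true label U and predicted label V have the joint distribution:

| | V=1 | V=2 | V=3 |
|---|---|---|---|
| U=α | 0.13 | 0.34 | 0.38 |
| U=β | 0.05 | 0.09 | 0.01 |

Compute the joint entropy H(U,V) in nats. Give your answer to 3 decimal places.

1.412 nats

H(U,V) = −Σ p(x,y)·ln p(x,y) over all 6 cells.
  cell (α,1): −0.13·ln0.13 = 0.2652
  cell (α,2): −0.34·ln0.34 = 0.3668
  cell (α,3): −0.38·ln0.38 = 0.3677
  cell (β,1): −0.05·ln0.05 = 0.1498
  cell (β,2): −0.09·ln0.09 = 0.2167
  cell (β,3): −0.01·ln0.01 = 0.0461
Sum = 1.412 nats.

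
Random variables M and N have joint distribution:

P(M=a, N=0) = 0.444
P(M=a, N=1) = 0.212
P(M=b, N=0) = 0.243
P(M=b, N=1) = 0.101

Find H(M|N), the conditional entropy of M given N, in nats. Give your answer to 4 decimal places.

0.6432 nats

Chain rule: H(M|N) = H(M,N) − H(N).
Marginals: p(M) = (0.6560, 0.3440), p(N) = (0.6870, 0.3130).
H(M,N) = 1.2647 nats; H(N) = 0.6215 nats.
H(M|N) = 1.2647 − 0.6215 = 0.6432 nats.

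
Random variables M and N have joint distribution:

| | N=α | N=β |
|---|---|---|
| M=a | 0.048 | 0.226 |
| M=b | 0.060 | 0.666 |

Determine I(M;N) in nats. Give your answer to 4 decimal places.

0.0081 nats

Marginals: p(M) = (0.2740, 0.7260), p(N) = (0.1080, 0.8920).
I(M;N) = Σ p(x,y)·ln[p(x,y)/(p(x)p(y))].
  (a,α): 0.048·ln(1.6221) = 0.02322
  (a,β): 0.226·ln(0.9247) = -0.01770
  (b,α): 0.060·ln(0.7652) = -0.01605
  (b,β): 0.666·ln(1.0284) = 0.01867
Sum = 0.0081 nats.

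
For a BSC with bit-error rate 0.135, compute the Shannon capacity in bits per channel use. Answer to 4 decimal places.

Binary symmetric channel: C = 1 − h₂(ε) where h₂ is the binary entropy function.
h₂(0.135) = −0.135·log₂0.135 − 0.865·log₂0.865 = 0.5710.
C = 1 − 0.5710 = 0.4290 bits per channel use.

0.4290 bits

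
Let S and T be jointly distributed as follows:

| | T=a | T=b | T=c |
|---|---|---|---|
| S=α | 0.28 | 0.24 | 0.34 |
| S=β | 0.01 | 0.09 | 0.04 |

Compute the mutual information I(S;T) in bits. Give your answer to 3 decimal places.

0.058 bits

Marginals: p(S) = (0.8600, 0.1400), p(T) = (0.2900, 0.3300, 0.3800).
I(S;T) = Σ p(x,y)·log₂[p(x,y)/(p(x)p(y))].
  (α,a): 0.28·log₂(1.1227) = 0.0468
  (α,b): 0.24·log₂(0.8457) = -0.0580
  (α,c): 0.34·log₂(1.0404) = 0.0194
  (β,a): 0.01·log₂(0.2463) = -0.0202
  (β,b): 0.09·log₂(1.9481) = 0.0866
  (β,c): 0.04·log₂(0.7519) = -0.0165
Sum = 0.058 bits.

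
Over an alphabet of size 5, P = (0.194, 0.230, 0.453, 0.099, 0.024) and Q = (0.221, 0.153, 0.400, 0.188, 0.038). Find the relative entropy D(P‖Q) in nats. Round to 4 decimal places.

D(P‖Q) = Σ p·ln(p/q).
  0.194·ln(0.194/0.221) = -0.02528
  0.230·ln(0.230/0.153) = 0.09376
  0.453·ln(0.453/0.400) = 0.05637
  0.099·ln(0.099/0.188) = -0.06349
  0.024·ln(0.024/0.038) = -0.01103
D(P‖Q) = 0.0503 nats.

0.0503 nats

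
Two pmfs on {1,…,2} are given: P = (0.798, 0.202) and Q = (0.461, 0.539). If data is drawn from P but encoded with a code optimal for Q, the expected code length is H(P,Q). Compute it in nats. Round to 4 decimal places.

0.7428 nats

H(P,Q) = −Σ p·ln q.
  −0.798·ln(0.461) = 0.61794
  −0.202·ln(0.539) = 0.12484
H(P,Q) = 0.7428 nats.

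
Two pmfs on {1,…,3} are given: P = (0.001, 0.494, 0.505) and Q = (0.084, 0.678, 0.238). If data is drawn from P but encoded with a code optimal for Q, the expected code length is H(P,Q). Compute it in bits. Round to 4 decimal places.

1.3264 bits

H(P,Q) = −Σ p·log₂ q.
  −0.001·log₂(0.084) = 0.00357
  −0.494·log₂(0.678) = 0.27696
  −0.505·log₂(0.238) = 1.04584
H(P,Q) = 1.3264 bits.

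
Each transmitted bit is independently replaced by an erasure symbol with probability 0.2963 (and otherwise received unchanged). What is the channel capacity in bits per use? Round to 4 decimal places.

Binary erasure channel: capacity C = 1 − ε.
C = 1 − 0.2963 = 0.7037 bits per channel use.

0.7037 bits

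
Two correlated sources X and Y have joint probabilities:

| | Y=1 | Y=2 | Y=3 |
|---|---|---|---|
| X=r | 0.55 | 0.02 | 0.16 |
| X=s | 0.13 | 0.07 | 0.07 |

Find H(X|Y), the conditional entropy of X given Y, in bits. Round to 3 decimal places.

Chain rule: H(X|Y) = H(X,Y) − H(Y).
Marginals: p(X) = (0.7300, 0.2700), p(Y) = (0.6800, 0.0900, 0.2300).
H(X,Y) = 1.9300 bits; H(Y) = 1.1787 bits.
H(X|Y) = 1.9300 − 1.1787 = 0.751 bits.

0.751 bits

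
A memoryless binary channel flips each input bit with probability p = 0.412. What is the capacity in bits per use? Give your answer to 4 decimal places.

Binary symmetric channel: C = 1 − h₂(ε) where h₂ is the binary entropy function.
h₂(0.412) = −0.412·log₂0.412 − 0.588·log₂0.588 = 0.9775.
C = 1 − 0.9775 = 0.0225 bits per channel use.

0.0225 bits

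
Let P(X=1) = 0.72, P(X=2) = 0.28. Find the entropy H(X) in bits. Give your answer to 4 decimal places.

0.8555 bits

H(X) = −Σ p·log₂ p.
  −(0.72)·log₂(0.72) = 0.34123
  −(0.28)·log₂(0.28) = 0.51422
Sum: 0.34123 + 0.51422 = 0.8555 bits.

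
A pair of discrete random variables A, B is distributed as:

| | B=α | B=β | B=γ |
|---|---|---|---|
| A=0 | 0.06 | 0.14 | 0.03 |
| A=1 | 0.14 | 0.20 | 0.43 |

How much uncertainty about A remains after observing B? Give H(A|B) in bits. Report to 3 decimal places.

Marginals: p(A) = (0.2300, 0.7700), p(B) = (0.2000, 0.3400, 0.4600).
H(A|B) = Σ p(B) · H(A|B=·).
  B=α: p=0.2000, H(A|B=α) = 0.8813
  B=β: p=0.3400, H(A|B=β) = 0.9774
  B=γ: p=0.4600, H(A|B=γ) = 0.3478
Weighted sum = 0.669 bits.

0.669 bits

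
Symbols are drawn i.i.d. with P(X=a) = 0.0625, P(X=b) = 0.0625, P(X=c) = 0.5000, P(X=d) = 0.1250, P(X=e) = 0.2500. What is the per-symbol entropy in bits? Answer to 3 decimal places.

H(X) = −Σ p·log₂ p.
  −(0.0625)·log₂(0.0625) = 0.2500
  −(0.0625)·log₂(0.0625) = 0.2500
  −(0.5000)·log₂(0.5000) = 0.5000
  −(0.1250)·log₂(0.1250) = 0.3750
  −(0.2500)·log₂(0.2500) = 0.5000
Sum: 0.2500 + 0.2500 + 0.5000 + 0.3750 + 0.5000 = 1.875 bits.

1.875 bits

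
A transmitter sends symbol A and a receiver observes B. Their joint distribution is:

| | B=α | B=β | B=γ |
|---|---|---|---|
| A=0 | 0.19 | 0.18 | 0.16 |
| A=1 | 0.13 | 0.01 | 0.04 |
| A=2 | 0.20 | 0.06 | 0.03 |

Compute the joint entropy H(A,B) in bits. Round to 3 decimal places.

H(A,B) = −Σ p(x,y)·log₂ p(x,y) over all 9 cells.
  cell (0,α): −0.19·log₂0.19 = 0.4552
  cell (0,β): −0.18·log₂0.18 = 0.4453
  cell (0,γ): −0.16·log₂0.16 = 0.4230
  cell (1,α): −0.13·log₂0.13 = 0.3826
  cell (1,β): −0.01·log₂0.01 = 0.0664
  cell (1,γ): −0.04·log₂0.04 = 0.1858
  cell (2,α): −0.20·log₂0.20 = 0.4644
  cell (2,β): −0.06·log₂0.06 = 0.2435
  cell (2,γ): −0.03·log₂0.03 = 0.1518
Sum = 2.818 bits.

2.818 bits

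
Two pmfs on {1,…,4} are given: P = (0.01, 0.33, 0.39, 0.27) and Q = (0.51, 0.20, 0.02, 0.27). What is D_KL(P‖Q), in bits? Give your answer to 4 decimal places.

D(P‖Q) = Σ p·log₂(p/q).
  0.01·log₂(0.01/0.51) = -0.05672
  0.33·log₂(0.33/0.20) = 0.23841
  0.39·log₂(0.39/0.02) = 1.67131
  0.27·log₂(0.27/0.27) = 0.00000
D(P‖Q) = 1.8530 bits.

1.8530 bits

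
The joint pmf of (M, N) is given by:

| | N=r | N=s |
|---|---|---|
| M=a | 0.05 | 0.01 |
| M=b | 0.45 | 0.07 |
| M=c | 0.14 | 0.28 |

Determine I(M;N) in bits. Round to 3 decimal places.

0.222 bits

Marginals: p(M) = (0.0600, 0.5200, 0.4200), p(N) = (0.6400, 0.3600).
I(M;N) = Σ p(x,y)·log₂[p(x,y)/(p(x)p(y))].
  (a,r): 0.05·log₂(1.3021) = 0.0190
  (a,s): 0.01·log₂(0.4630) = -0.0111
  (b,r): 0.45·log₂(1.3522) = 0.1959
  (b,s): 0.07·log₂(0.3739) = -0.0993
  (c,r): 0.14·log₂(0.5208) = -0.1318
  (c,s): 0.28·log₂(1.8519) = 0.2489
Sum = 0.222 bits.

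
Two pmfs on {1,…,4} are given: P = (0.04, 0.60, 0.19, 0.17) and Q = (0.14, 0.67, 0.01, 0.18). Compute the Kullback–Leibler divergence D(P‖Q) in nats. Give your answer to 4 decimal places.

D(P‖Q) = Σ p·ln(p/q).
  0.04·ln(0.04/0.14) = -0.05011
  0.60·ln(0.60/0.67) = -0.06621
  0.19·ln(0.19/0.01) = 0.55944
  0.17·ln(0.17/0.18) = -0.00972
D(P‖Q) = 0.4334 nats.

0.4334 nats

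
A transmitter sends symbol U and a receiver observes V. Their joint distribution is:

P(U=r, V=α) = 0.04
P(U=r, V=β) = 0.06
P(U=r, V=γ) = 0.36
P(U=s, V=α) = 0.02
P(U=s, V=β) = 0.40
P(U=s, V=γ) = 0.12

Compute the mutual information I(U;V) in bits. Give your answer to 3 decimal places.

Marginals: p(U) = (0.4600, 0.5400), p(V) = (0.0600, 0.4600, 0.4800).
I(U;V) = H(U) + H(V) − H(U,V).
H(U) = 0.9954, H(V) = 1.2671, H(U,V) = 1.9686.
I(U;V) = 0.9954 + 1.2671 − 1.9686 = 0.294 bits.

0.294 bits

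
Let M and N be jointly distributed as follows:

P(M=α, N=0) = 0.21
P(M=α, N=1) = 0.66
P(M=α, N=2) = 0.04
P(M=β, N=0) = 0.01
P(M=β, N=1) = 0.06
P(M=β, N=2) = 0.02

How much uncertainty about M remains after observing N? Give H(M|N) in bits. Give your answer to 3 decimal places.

Chain rule: H(M|N) = H(M,N) − H(N).
Marginals: p(M) = (0.9100, 0.0900), p(N) = (0.2200, 0.7200, 0.0600).
H(M,N) = 1.4771 bits; H(N) = 1.0653 bits.
H(M|N) = 1.4771 − 1.0653 = 0.412 bits.

0.412 bits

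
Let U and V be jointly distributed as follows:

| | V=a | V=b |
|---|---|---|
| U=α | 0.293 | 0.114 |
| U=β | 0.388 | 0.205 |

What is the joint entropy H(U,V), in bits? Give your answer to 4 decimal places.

H(U,V) = −Σ p(x,y)·log₂ p(x,y) over all 4 cells.
  cell (α,a): −0.293·log₂0.293 = 0.51891
  cell (α,b): −0.114·log₂0.114 = 0.35715
  cell (β,a): −0.388·log₂0.388 = 0.52996
  cell (β,b): −0.205·log₂0.205 = 0.46869
Sum = 1.8747 bits.

1.8747 bits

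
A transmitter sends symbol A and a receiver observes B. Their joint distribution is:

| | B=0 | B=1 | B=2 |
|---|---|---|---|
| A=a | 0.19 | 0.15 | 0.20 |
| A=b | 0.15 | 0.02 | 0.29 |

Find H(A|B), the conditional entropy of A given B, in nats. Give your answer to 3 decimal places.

0.626 nats

Marginals: p(A) = (0.5400, 0.4600), p(B) = (0.3400, 0.1700, 0.4900).
H(A|B) = Σ p(B) · H(A|B=·).
  B=0: p=0.3400, H(A|B=0) = 0.6862
  B=1: p=0.1700, H(A|B=1) = 0.3622
  B=2: p=0.4900, H(A|B=2) = 0.6762
Weighted sum = 0.626 nats.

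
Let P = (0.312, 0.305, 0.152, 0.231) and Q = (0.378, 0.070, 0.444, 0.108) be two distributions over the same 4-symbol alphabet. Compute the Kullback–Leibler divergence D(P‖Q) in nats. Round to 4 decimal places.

0.4017 nats

D(P‖Q) = Σ p·ln(p/q).
  0.312·ln(0.312/0.378) = -0.05987
  0.305·ln(0.305/0.070) = 0.44890
  0.152·ln(0.152/0.444) = -0.16294
  0.231·ln(0.231/0.108) = 0.17563
D(P‖Q) = 0.4017 nats.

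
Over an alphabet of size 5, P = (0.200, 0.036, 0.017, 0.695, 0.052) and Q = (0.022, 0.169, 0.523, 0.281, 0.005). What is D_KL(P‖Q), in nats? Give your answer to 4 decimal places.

D(P‖Q) = Σ p·ln(p/q).
  0.200·ln(0.200/0.022) = 0.44145
  0.036·ln(0.036/0.169) = -0.05567
  0.017·ln(0.017/0.523) = -0.05825
  0.695·ln(0.695/0.281) = 0.62936
  0.052·ln(0.052/0.005) = 0.12177
D(P‖Q) = 1.0787 nats.

1.0787 nats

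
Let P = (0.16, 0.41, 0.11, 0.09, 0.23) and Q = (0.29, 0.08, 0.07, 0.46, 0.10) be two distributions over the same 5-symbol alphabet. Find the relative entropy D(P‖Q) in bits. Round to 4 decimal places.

0.9656 bits

D(P‖Q) = Σ p·log₂(p/q).
  0.16·log₂(0.16/0.29) = -0.13728
  0.41·log₂(0.41/0.08) = 0.96660
  0.11·log₂(0.11/0.07) = 0.07173
  0.09·log₂(0.09/0.46) = -0.21183
  0.23·log₂(0.23/0.10) = 0.27638
D(P‖Q) = 0.9656 bits.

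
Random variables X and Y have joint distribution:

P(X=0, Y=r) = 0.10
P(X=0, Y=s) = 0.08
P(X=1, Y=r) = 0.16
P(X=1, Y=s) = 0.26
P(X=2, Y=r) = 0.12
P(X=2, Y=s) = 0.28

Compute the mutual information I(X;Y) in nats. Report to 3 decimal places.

Marginals: p(X) = (0.1800, 0.4200, 0.4000), p(Y) = (0.3800, 0.6200).
I(X;Y) = H(X) + H(Y) − H(X,Y).
H(X) = 1.0395, H(Y) = 0.6641, H(X,Y) = 1.6866.
I(X;Y) = 1.0395 + 0.6641 − 1.6866 = 0.017 nats.

0.017 nats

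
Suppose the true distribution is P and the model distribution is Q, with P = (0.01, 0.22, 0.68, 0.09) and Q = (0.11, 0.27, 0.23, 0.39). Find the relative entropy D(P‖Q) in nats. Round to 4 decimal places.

D(P‖Q) = Σ p·ln(p/q).
  0.01·ln(0.01/0.11) = -0.02398
  0.22·ln(0.22/0.27) = -0.04505
  0.68·ln(0.68/0.23) = 0.73713
  0.09·ln(0.09/0.39) = -0.13197
D(P‖Q) = 0.5361 nats.

0.5361 nats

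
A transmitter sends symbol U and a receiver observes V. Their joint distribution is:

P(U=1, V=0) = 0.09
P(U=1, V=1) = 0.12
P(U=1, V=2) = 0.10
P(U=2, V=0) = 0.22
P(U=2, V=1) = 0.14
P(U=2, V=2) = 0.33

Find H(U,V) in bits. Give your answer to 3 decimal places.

H(U,V) = −Σ p(x,y)·log₂ p(x,y) over all 6 cells.
  cell (1,0): −0.09·log₂0.09 = 0.3127
  cell (1,1): −0.12·log₂0.12 = 0.3671
  cell (1,2): −0.10·log₂0.10 = 0.3322
  cell (2,0): −0.22·log₂0.22 = 0.4806
  cell (2,1): −0.14·log₂0.14 = 0.3971
  cell (2,2): −0.33·log₂0.33 = 0.5278
Sum = 2.417 bits.

2.417 bits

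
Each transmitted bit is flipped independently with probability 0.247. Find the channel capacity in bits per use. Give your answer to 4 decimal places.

0.1935 bits

Binary symmetric channel: C = 1 − h₂(ε) where h₂ is the binary entropy function.
h₂(0.247) = −0.247·log₂0.247 − 0.753·log₂0.753 = 0.8065.
C = 1 − 0.8065 = 0.1935 bits per channel use.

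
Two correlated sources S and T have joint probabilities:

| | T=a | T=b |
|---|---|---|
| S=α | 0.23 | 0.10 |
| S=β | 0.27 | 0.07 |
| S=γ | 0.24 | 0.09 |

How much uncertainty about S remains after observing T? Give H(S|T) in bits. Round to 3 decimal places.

Chain rule: H(S|T) = H(S,T) − H(T).
Marginals: p(S) = (0.3300, 0.3400, 0.3300), p(T) = (0.7400, 0.2600).
H(S,T) = 2.4052 bits; H(T) = 0.8267 bits.
H(S|T) = 2.4052 − 0.8267 = 1.578 bits.

1.578 bits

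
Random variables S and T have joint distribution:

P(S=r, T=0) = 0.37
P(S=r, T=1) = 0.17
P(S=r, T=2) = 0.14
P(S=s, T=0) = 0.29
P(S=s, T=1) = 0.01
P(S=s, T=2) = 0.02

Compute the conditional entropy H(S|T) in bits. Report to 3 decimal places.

0.796 bits

Chain rule: H(S|T) = H(S,T) − H(T).
Marginals: p(S) = (0.6800, 0.3200), p(T) = (0.6600, 0.1800, 0.1600).
H(S,T) = 2.0596 bits; H(T) = 1.2640 bits.
H(S|T) = 2.0596 − 1.2640 = 0.796 bits.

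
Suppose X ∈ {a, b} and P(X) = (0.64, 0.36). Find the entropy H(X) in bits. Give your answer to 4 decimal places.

0.9427 bits

H(X) = −Σ p·log₂ p.
  −(0.64)·log₂(0.64) = 0.41207
  −(0.36)·log₂(0.36) = 0.53062
Sum: 0.41207 + 0.53062 = 0.9427 bits.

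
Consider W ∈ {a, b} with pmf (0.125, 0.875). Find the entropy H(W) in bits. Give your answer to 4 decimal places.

H(W) = −Σ p·log₂ p.
  −(0.125)·log₂(0.125) = 0.37500
  −(0.875)·log₂(0.875) = 0.16856
Sum: 0.37500 + 0.16856 = 0.5436 bits.

0.5436 bits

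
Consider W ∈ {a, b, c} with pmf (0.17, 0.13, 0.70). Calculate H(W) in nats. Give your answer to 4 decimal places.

0.8161 nats

H(W) = −Σ p·ln p.
  −(0.17)·ln(0.17) = 0.30123
  −(0.13)·ln(0.13) = 0.26523
  −(0.70)·ln(0.70) = 0.24967
Sum: 0.30123 + 0.26523 + 0.24967 = 0.8161 nats.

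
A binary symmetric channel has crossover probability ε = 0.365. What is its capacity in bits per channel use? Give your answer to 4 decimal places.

0.0532 bits

Binary symmetric channel: C = 1 − h₂(ε) where h₂ is the binary entropy function.
h₂(0.365) = −0.365·log₂0.365 − 0.635·log₂0.635 = 0.9468.
C = 1 − 0.9468 = 0.0532 bits per channel use.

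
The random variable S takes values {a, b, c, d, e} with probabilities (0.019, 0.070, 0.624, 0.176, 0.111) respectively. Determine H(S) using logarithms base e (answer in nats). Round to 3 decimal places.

H(S) = −Σ p·ln p.
  −(0.019)·ln(0.019) = 0.0753
  −(0.070)·ln(0.070) = 0.1861
  −(0.624)·ln(0.624) = 0.2943
  −(0.176)·ln(0.176) = 0.3058
  −(0.111)·ln(0.111) = 0.2440
Sum: 0.0753 + 0.1861 + 0.2943 + 0.3058 + 0.2440 = 1.105 nats.

1.105 nats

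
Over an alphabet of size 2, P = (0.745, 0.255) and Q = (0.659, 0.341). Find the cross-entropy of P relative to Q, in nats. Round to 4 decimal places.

H(P,Q) = −Σ p·ln q.
  −0.745·ln(0.659) = 0.31069
  −0.255·ln(0.341) = 0.27435
H(P,Q) = 0.5850 nats.

0.5850 nats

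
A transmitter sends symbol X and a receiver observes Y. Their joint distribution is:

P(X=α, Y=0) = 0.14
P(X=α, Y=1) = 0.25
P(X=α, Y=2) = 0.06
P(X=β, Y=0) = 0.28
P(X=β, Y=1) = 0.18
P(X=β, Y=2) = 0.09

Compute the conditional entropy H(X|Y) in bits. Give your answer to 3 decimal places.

0.953 bits

Marginals: p(X) = (0.4500, 0.5500), p(Y) = (0.4200, 0.4300, 0.1500).
H(X|Y) = Σ p(Y) · H(X|Y=·).
  Y=0: p=0.4200, H(X|Y=0) = 0.9183
  Y=1: p=0.4300, H(X|Y=1) = 0.9808
  Y=2: p=0.1500, H(X|Y=2) = 0.9710
Weighted sum = 0.953 bits.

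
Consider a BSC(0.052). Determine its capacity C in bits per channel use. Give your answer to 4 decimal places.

Binary symmetric channel: C = 1 − h₂(ε) where h₂ is the binary entropy function.
h₂(0.052) = −0.052·log₂0.052 − 0.948·log₂0.948 = 0.2948.
C = 1 − 0.2948 = 0.7052 bits per channel use.

0.7052 bits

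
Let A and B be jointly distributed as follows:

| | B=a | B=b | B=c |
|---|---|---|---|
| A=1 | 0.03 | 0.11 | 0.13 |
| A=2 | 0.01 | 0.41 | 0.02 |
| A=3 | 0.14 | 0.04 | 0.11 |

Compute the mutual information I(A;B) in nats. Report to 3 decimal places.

Marginals: p(A) = (0.2700, 0.4400, 0.2900), p(B) = (0.1800, 0.5600, 0.2600).
I(A;B) = Σ p(x,y)·ln[p(x,y)/(p(x)p(y))].
  (1,a): 0.03·ln(0.6173) = -0.0145
  (1,b): 0.11·ln(0.7275) = -0.0350
  (1,c): 0.13·ln(1.8519) = 0.0801
  (2,a): 0.01·ln(0.1263) = -0.0207
  (2,b): 0.41·ln(1.6640) = 0.2088
  (2,c): 0.02·ln(0.1748) = -0.0349
  (3,a): 0.14·ln(2.6820) = 0.1381
  (3,b): 0.04·ln(0.2463) = -0.0560
  (3,c): 0.11·ln(1.4589) = 0.0415
Sum = 0.307 nats.

0.307 nats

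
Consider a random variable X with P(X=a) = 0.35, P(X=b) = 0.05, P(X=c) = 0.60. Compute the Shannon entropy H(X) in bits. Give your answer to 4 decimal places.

H(X) = −Σ p·log₂ p.
  −(0.35)·log₂(0.35) = 0.53010
  −(0.05)·log₂(0.05) = 0.21610
  −(0.60)·log₂(0.60) = 0.44218
Sum: 0.53010 + 0.21610 + 0.44218 = 1.1884 bits.

1.1884 bits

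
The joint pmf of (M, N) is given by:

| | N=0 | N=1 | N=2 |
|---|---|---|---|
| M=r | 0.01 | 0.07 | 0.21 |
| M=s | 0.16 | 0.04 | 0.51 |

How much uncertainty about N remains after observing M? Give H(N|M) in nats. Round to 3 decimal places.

0.723 nats

Chain rule: H(N|M) = H(M,N) − H(M).
Marginals: p(M) = (0.2900, 0.7100), p(N) = (0.1700, 0.1100, 0.7200).
H(M,N) = 1.3253 nats; H(M) = 0.6022 nats.
H(N|M) = 1.3253 − 0.6022 = 0.723 nats.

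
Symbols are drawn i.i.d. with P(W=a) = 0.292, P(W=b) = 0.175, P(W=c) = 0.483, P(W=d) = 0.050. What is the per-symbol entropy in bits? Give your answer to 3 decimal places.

1.682 bits

H(W) = −Σ p·log₂ p.
  −(0.292)·log₂(0.292) = 0.5186
  −(0.175)·log₂(0.175) = 0.4401
  −(0.483)·log₂(0.483) = 0.5071
  −(0.050)·log₂(0.050) = 0.2161
Sum: 0.5186 + 0.4401 + 0.5071 + 0.2161 = 1.682 bits.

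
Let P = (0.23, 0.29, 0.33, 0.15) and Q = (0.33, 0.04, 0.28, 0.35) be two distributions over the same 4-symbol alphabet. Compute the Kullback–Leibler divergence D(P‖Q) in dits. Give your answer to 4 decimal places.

D(P‖Q) = Σ p·log₁₀(p/q).
  0.23·log₁₀(0.23/0.33) = -0.03606
  0.29·log₁₀(0.29/0.04) = 0.24950
  0.33·log₁₀(0.33/0.28) = 0.02355
  0.15·log₁₀(0.15/0.35) = -0.05520
D(P‖Q) = 0.1818 dits.

0.1818 dits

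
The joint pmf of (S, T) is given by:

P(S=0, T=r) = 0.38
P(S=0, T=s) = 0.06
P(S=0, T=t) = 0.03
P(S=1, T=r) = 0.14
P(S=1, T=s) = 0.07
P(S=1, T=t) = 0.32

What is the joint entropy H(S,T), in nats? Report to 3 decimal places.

H(S,T) = −Σ p(x,y)·ln p(x,y) over all 6 cells.
  cell (0,r): −0.38·ln0.38 = 0.3677
  cell (0,s): −0.06·ln0.06 = 0.1688
  cell (0,t): −0.03·ln0.03 = 0.1052
  cell (1,r): −0.14·ln0.14 = 0.2753
  cell (1,s): −0.07·ln0.07 = 0.1861
  cell (1,t): −0.32·ln0.32 = 0.3646
Sum = 1.468 nats.

1.468 nats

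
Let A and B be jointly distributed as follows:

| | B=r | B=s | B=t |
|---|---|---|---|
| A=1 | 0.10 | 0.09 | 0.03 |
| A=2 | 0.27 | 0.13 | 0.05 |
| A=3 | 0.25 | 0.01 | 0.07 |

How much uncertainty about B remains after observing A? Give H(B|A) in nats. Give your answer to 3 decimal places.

Marginals: p(A) = (0.2200, 0.4500, 0.3300), p(B) = (0.6200, 0.2300, 0.1500).
H(B|A) = Σ p(A) · H(B|A=·).
  A=1: p=0.2200, H(B|A=1) = 0.9957
  A=2: p=0.4500, H(B|A=2) = 0.9093
  A=3: p=0.3300, H(B|A=3) = 0.6452
Weighted sum = 0.841 nats.

0.841 nats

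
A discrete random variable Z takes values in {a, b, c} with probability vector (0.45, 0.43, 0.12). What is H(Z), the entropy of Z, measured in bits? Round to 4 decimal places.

H(Z) = −Σ p·log₂ p.
  −(0.45)·log₂(0.45) = 0.51840
  −(0.43)·log₂(0.43) = 0.52356
  −(0.12)·log₂(0.12) = 0.36707
Sum: 0.51840 + 0.52356 + 0.36707 = 1.4090 bits.

1.4090 bits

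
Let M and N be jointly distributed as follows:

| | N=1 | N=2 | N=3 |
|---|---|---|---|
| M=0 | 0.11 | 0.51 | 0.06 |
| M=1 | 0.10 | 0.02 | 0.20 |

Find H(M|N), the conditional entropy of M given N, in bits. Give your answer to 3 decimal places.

0.535 bits

Chain rule: H(M|N) = H(M,N) − H(N).
Marginals: p(M) = (0.6800, 0.3200), p(N) = (0.2100, 0.5300, 0.2600).
H(M,N) = 1.9987 bits; H(N) = 1.4636 bits.
H(M|N) = 1.9987 − 1.4636 = 0.535 bits.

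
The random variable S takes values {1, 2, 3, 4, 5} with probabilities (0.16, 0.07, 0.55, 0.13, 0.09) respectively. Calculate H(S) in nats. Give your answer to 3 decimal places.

1.290 nats

H(S) = −Σ p·ln p.
  −(0.16)·ln(0.16) = 0.2932
  −(0.07)·ln(0.07) = 0.1861
  −(0.55)·ln(0.55) = 0.3288
  −(0.13)·ln(0.13) = 0.2652
  −(0.09)·ln(0.09) = 0.2167
Sum: 0.2932 + 0.1861 + 0.3288 + 0.2652 + 0.2167 = 1.290 nats.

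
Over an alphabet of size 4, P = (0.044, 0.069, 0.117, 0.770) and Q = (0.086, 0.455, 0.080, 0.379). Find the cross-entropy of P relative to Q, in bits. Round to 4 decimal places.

H(P,Q) = −Σ p·log₂ q.
  −0.044·log₂(0.086) = 0.15574
  −0.069·log₂(0.455) = 0.07839
  −0.117·log₂(0.080) = 0.42633
  −0.770·log₂(0.379) = 1.07779
H(P,Q) = 1.7383 bits.

1.7383 bits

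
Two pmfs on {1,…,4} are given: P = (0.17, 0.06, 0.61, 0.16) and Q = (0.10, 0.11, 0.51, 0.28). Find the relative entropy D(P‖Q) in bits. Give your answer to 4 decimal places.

0.1061 bits

D(P‖Q) = Σ p·log₂(p/q).
  0.17·log₂(0.17/0.10) = 0.13014
  0.06·log₂(0.06/0.11) = -0.05247
  0.61·log₂(0.61/0.51) = 0.15757
  0.16·log₂(0.16/0.28) = -0.12918
D(P‖Q) = 0.1061 bits.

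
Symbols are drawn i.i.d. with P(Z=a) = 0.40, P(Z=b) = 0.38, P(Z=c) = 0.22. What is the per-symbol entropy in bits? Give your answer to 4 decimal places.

H(Z) = −Σ p·log₂ p.
  −(0.40)·log₂(0.40) = 0.52877
  −(0.38)·log₂(0.38) = 0.53045
  −(0.22)·log₂(0.22) = 0.48057
Sum: 0.52877 + 0.53045 + 0.48057 = 1.5398 bits.

1.5398 bits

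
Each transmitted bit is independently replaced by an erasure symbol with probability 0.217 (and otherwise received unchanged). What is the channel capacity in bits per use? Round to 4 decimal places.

Binary erasure channel: capacity C = 1 − ε.
C = 1 − 0.217 = 0.7830 bits per channel use.

0.7830 bits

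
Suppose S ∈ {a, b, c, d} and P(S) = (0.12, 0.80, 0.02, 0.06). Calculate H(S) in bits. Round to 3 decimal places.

0.981 bits

H(S) = −Σ p·log₂ p.
  −(0.12)·log₂(0.12) = 0.3671
  −(0.80)·log₂(0.80) = 0.2575
  −(0.02)·log₂(0.02) = 0.1129
  −(0.06)·log₂(0.06) = 0.2435
Sum: 0.3671 + 0.2575 + 0.1129 + 0.2435 = 0.981 bits.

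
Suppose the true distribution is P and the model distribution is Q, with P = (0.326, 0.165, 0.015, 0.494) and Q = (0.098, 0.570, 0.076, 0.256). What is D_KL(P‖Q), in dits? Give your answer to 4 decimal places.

D(P‖Q) = Σ p·log₁₀(p/q).
  0.326·log₁₀(0.326/0.098) = 0.17017
  0.165·log₁₀(0.165/0.570) = -0.08883
  0.015·log₁₀(0.015/0.076) = -0.01057
  0.494·log₁₀(0.494/0.256) = 0.14103
D(P‖Q) = 0.2118 dits.

0.2118 dits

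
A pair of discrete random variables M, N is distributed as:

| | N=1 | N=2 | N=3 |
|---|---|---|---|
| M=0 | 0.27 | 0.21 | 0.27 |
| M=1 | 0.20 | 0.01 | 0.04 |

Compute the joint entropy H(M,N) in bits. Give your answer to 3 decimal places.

2.209 bits

H(M,N) = −Σ p(x,y)·log₂ p(x,y) over all 6 cells.
  cell (0,1): −0.27·log₂0.27 = 0.5100
  cell (0,2): −0.21·log₂0.21 = 0.4728
  cell (0,3): −0.27·log₂0.27 = 0.5100
  cell (1,1): −0.20·log₂0.20 = 0.4644
  cell (1,2): −0.01·log₂0.01 = 0.0664
  cell (1,3): −0.04·log₂0.04 = 0.1858
Sum = 2.209 bits.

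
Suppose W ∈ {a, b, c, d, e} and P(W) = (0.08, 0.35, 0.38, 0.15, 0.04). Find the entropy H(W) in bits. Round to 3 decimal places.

1.948 bits

H(W) = −Σ p·log₂ p.
  −(0.08)·log₂(0.08) = 0.2915
  −(0.35)·log₂(0.35) = 0.5301
  −(0.38)·log₂(0.38) = 0.5305
  −(0.15)·log₂(0.15) = 0.4105
  −(0.04)·log₂(0.04) = 0.1858
Sum: 0.2915 + 0.5301 + 0.5305 + 0.4105 + 0.1858 = 1.948 bits.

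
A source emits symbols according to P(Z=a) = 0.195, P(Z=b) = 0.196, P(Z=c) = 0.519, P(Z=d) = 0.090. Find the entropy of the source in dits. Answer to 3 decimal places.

0.519 dits

H(Z) = −Σ p·log₁₀ p.
  −(0.195)·log₁₀(0.195) = 0.1384
  −(0.196)·log₁₀(0.196) = 0.1387
  −(0.519)·log₁₀(0.519) = 0.1478
  −(0.090)·log₁₀(0.090) = 0.0941
Sum: 0.1384 + 0.1387 + 0.1478 + 0.0941 = 0.519 dits.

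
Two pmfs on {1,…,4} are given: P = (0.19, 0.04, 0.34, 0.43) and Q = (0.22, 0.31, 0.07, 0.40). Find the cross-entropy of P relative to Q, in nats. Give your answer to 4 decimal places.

H(P,Q) = −Σ p·ln q.
  −0.19·ln(0.22) = 0.28768
  −0.04·ln(0.31) = 0.04685
  −0.34·ln(0.07) = 0.90415
  −0.43·ln(0.40) = 0.39401
H(P,Q) = 1.6327 nats.

1.6327 nats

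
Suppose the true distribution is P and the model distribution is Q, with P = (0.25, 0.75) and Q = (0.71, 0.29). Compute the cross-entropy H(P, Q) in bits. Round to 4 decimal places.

1.4629 bits

H(P,Q) = −Σ p·log₂ q.
  −0.25·log₂(0.71) = 0.12353
  −0.75·log₂(0.29) = 1.33941
H(P,Q) = 1.4629 bits.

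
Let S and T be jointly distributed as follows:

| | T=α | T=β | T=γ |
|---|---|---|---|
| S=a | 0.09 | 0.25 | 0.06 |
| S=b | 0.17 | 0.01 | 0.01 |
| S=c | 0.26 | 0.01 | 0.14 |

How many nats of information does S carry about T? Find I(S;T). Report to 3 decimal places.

0.272 nats

Marginals: p(S) = (0.4000, 0.1900, 0.4100), p(T) = (0.5200, 0.2700, 0.2100).
I(S;T) = Σ p(x,y)·ln[p(x,y)/(p(x)p(y))].
  (a,α): 0.09·ln(0.4327) = -0.0754
  (a,β): 0.25·ln(2.3148) = 0.2098
  (a,γ): 0.06·ln(0.7143) = -0.0202
  (b,α): 0.17·ln(1.7206) = 0.0923
  (b,β): 0.01·ln(0.1949) = -0.0164
  (b,γ): 0.01·ln(0.2506) = -0.0138
  (c,α): 0.26·ln(1.2195) = 0.0516
  (c,β): 0.01·ln(0.0903) = -0.0240
  (c,γ): 0.14·ln(1.6260) = 0.0681
Sum = 0.272 nats.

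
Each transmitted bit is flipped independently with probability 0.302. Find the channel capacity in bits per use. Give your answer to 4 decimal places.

0.1163 bits

Binary symmetric channel: C = 1 − h₂(ε) where h₂ is the binary entropy function.
h₂(0.302) = −0.302·log₂0.302 − 0.698·log₂0.698 = 0.8837.
C = 1 − 0.8837 = 0.1163 bits per channel use.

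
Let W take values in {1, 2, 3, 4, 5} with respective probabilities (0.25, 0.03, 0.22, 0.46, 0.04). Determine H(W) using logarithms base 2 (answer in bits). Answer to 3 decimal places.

H(W) = −Σ p·log₂ p.
  −(0.25)·log₂(0.25) = 0.5000
  −(0.03)·log₂(0.03) = 0.1518
  −(0.22)·log₂(0.22) = 0.4806
  −(0.46)·log₂(0.46) = 0.5153
  −(0.04)·log₂(0.04) = 0.1858
Sum: 0.5000 + 0.1518 + 0.4806 + 0.5153 + 0.1858 = 1.833 bits.

1.833 bits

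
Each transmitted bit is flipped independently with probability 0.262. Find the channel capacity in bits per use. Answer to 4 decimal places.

Binary symmetric channel: C = 1 − h₂(ε) where h₂ is the binary entropy function.
h₂(0.262) = −0.262·log₂0.262 − 0.738·log₂0.738 = 0.8297.
C = 1 − 0.8297 = 0.1703 bits per channel use.

0.1703 bits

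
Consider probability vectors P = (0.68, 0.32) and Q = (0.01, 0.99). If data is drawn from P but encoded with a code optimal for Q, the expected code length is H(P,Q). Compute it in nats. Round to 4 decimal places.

H(P,Q) = −Σ p·ln q.
  −0.68·ln(0.01) = 3.13152
  −0.32·ln(0.99) = 0.00322
H(P,Q) = 3.1347 nats.

3.1347 nats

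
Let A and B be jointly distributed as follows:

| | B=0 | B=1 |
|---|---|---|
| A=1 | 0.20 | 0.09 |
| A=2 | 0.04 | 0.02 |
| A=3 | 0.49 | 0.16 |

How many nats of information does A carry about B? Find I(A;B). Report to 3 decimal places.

0.003 nats

Marginals: p(A) = (0.2900, 0.0600, 0.6500), p(B) = (0.7300, 0.2700).
I(A;B) = H(A) + H(B) − H(A,B).
H(A) = 0.8078, H(B) = 0.5833, H(A,B) = 1.3884.
I(A;B) = 0.8078 + 0.5833 − 1.3884 = 0.003 nats.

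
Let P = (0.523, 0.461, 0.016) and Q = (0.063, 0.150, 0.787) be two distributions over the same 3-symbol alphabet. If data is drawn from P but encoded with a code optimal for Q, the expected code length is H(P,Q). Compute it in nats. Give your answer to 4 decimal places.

H(P,Q) = −Σ p·ln q.
  −0.523·ln(0.063) = 1.44590
  −0.461·ln(0.150) = 0.87457
  −0.016·ln(0.787) = 0.00383
H(P,Q) = 2.3243 nats.

2.3243 nats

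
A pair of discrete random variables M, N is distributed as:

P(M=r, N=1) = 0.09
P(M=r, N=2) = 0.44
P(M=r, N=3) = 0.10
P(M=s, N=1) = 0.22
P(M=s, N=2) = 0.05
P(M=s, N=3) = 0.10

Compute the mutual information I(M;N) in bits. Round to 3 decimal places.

Marginals: p(M) = (0.6300, 0.3700), p(N) = (0.3100, 0.4900, 0.2000).
I(M;N) = H(M) + H(N) − H(M,N).
H(M) = 0.9507, H(N) = 1.4925, H(M,N) = 2.1949.
I(M;N) = 0.9507 + 1.4925 − 2.1949 = 0.248 bits.

0.248 bits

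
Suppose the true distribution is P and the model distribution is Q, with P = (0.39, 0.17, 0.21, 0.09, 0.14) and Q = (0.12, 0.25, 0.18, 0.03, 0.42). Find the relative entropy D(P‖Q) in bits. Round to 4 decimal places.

D(P‖Q) = Σ p·log₂(p/q).
  0.39·log₂(0.39/0.12) = 0.66317
  0.17·log₂(0.17/0.25) = -0.09459
  0.21·log₂(0.21/0.18) = 0.04670
  0.09·log₂(0.09/0.03) = 0.14265
  0.14·log₂(0.14/0.42) = -0.22189
D(P‖Q) = 0.5360 bits.

0.5360 bits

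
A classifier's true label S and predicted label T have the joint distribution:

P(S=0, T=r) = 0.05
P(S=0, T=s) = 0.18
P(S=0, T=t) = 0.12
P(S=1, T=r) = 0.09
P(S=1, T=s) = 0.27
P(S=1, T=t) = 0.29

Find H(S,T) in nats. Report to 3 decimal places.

1.642 nats

H(S,T) = −Σ p(x,y)·ln p(x,y) over all 6 cells.
  cell (0,r): −0.05·ln0.05 = 0.1498
  cell (0,s): −0.18·ln0.18 = 0.3087
  cell (0,t): −0.12·ln0.12 = 0.2544
  cell (1,r): −0.09·ln0.09 = 0.2167
  cell (1,s): −0.27·ln0.27 = 0.3535
  cell (1,t): −0.29·ln0.29 = 0.3590
Sum = 1.642 nats.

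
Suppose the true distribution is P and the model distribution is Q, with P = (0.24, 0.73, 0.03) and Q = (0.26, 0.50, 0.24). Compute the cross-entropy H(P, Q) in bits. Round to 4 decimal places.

H(P,Q) = −Σ p·log₂ q.
  −0.24·log₂(0.26) = 0.46642
  −0.73·log₂(0.50) = 0.73000
  −0.03·log₂(0.24) = 0.06177
H(P,Q) = 1.2582 bits.

1.2582 bits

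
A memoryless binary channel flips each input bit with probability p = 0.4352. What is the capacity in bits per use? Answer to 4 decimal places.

0.0122 bits

Binary symmetric channel: C = 1 − h₂(ε) where h₂ is the binary entropy function.
h₂(0.4352) = −0.4352·log₂0.4352 − 0.5648·log₂0.5648 = 0.9878.
C = 1 − 0.9878 = 0.0122 bits per channel use.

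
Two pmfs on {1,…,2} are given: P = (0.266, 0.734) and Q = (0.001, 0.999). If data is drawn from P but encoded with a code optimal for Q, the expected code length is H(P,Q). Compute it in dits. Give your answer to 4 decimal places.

H(P,Q) = −Σ p·log₁₀ q.
  −0.266·log₁₀(0.001) = 0.79800
  −0.734·log₁₀(0.999) = 0.00032
H(P,Q) = 0.7983 dits.

0.7983 dits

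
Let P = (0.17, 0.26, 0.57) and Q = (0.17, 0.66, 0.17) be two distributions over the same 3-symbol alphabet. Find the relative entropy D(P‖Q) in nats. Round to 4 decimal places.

D(P‖Q) = Σ p·ln(p/q).
  0.17·ln(0.17/0.17) = 0.00000
  0.26·ln(0.26/0.66) = -0.24221
  0.57·ln(0.57/0.17) = 0.68961
D(P‖Q) = 0.4474 nats.

0.4474 nats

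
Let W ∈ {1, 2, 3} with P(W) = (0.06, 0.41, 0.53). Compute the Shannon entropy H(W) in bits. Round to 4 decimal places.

H(W) = −Σ p·log₂ p.
  −(0.06)·log₂(0.06) = 0.24353
  −(0.41)·log₂(0.41) = 0.52738
  −(0.53)·log₂(0.53) = 0.48545
Sum: 0.24353 + 0.52738 + 0.48545 = 1.2564 bits.

1.2564 bits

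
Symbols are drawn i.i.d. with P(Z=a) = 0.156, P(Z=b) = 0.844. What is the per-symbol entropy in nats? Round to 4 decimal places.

0.4330 nats

H(Z) = −Σ p·ln p.
  −(0.156)·ln(0.156) = 0.28983
  −(0.844)·ln(0.844) = 0.14314
Sum: 0.28983 + 0.14314 = 0.4330 nats.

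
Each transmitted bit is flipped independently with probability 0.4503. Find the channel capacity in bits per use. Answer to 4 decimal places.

Binary symmetric channel: C = 1 − h₂(ε) where h₂ is the binary entropy function.
h₂(0.4503) = −0.4503·log₂0.4503 − 0.5497·log₂0.5497 = 0.9929.
C = 1 − 0.9929 = 0.0071 bits per channel use.

0.0071 bits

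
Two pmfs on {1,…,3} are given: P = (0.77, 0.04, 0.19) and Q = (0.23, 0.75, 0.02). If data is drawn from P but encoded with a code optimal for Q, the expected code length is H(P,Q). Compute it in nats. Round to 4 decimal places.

1.8864 nats

H(P,Q) = −Σ p·ln q.
  −0.77·ln(0.23) = 1.13165
  −0.04·ln(0.75) = 0.01151
  −0.19·ln(0.02) = 0.74328
H(P,Q) = 1.8864 nats.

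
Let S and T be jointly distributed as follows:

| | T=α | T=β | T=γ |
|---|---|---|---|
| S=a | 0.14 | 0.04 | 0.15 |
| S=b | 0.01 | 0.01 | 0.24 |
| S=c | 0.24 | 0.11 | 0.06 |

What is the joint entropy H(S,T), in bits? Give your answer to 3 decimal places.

2.708 bits

H(S,T) = −Σ p(x,y)·log₂ p(x,y) over all 9 cells.
  cell (a,α): −0.14·log₂0.14 = 0.3971
  cell (a,β): −0.04·log₂0.04 = 0.1858
  cell (a,γ): −0.15·log₂0.15 = 0.4105
  cell (b,α): −0.01·log₂0.01 = 0.0664
  cell (b,β): −0.01·log₂0.01 = 0.0664
  cell (b,γ): −0.24·log₂0.24 = 0.4941
  cell (c,α): −0.24·log₂0.24 = 0.4941
  cell (c,β): −0.11·log₂0.11 = 0.3503
  cell (c,γ): −0.06·log₂0.06 = 0.2435
Sum = 2.708 bits.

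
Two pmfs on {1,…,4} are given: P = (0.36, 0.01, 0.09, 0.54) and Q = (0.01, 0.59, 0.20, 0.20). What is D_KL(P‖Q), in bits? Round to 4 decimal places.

D(P‖Q) = Σ p·log₂(p/q).
  0.36·log₂(0.36/0.01) = 1.86117
  0.01·log₂(0.01/0.59) = -0.05883
  0.09·log₂(0.09/0.20) = -0.10368
  0.54·log₂(0.54/0.20) = 0.77380
D(P‖Q) = 2.4725 bits.

2.4725 bits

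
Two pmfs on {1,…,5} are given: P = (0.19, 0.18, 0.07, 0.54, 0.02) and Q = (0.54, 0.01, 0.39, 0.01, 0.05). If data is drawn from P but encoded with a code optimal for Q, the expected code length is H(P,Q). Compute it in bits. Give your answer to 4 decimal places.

H(P,Q) = −Σ p·log₂ q.
  −0.19·log₂(0.54) = 0.16890
  −0.18·log₂(0.01) = 1.19589
  −0.07·log₂(0.39) = 0.09509
  −0.54·log₂(0.01) = 3.58768
  −0.02·log₂(0.05) = 0.08644
H(P,Q) = 5.1340 bits.

5.1340 bits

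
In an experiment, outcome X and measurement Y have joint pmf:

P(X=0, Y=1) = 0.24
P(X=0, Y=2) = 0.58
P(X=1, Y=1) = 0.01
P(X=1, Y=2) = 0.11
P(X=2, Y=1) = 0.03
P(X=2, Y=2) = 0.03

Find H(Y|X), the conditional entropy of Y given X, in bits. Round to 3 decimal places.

0.825 bits

Chain rule: H(Y|X) = H(X,Y) − H(X).
Marginals: p(X) = (0.8200, 0.1200, 0.0600), p(Y) = (0.2800, 0.7200).
H(X,Y) = 1.6702 bits; H(X) = 0.8454 bits.
H(Y|X) = 1.6702 − 0.8454 = 0.825 bits.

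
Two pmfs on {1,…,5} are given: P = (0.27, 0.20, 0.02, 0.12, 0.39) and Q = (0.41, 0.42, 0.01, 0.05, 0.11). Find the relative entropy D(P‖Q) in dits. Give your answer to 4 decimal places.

0.1526 dits

D(P‖Q) = Σ p·log₁₀(p/q).
  0.27·log₁₀(0.27/0.41) = -0.04898
  0.20·log₁₀(0.20/0.42) = -0.06444
  0.02·log₁₀(0.02/0.01) = 0.00602
  0.12·log₁₀(0.12/0.05) = 0.04563
  0.39·log₁₀(0.39/0.11) = 0.21437
D(P‖Q) = 0.1526 dits.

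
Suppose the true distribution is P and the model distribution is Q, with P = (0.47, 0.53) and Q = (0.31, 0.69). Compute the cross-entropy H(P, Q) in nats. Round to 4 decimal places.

H(P,Q) = −Σ p·ln q.
  −0.47·ln(0.31) = 0.55046
  −0.53·ln(0.69) = 0.19666
H(P,Q) = 0.7471 nats.

0.7471 nats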